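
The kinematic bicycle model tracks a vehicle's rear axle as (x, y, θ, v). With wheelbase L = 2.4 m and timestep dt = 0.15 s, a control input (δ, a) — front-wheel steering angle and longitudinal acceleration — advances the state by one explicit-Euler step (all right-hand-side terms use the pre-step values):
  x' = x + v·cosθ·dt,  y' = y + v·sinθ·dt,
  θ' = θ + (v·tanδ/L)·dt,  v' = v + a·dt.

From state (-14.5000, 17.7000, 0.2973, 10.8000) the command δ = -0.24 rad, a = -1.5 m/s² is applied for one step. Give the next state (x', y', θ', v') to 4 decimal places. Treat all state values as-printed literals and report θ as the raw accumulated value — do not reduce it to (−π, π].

(-12.9511, 18.1746, 0.1321, 10.5750)

x' = -14.5000 + 10.8000·cos(0.2973)·0.15 = -12.9511
y' = 17.7000 + 10.8000·sin(0.2973)·0.15 = 18.1746
θ' = 0.2973 + (10.8000/2.4)·tan(-0.24)·0.15 = 0.1321
v' = 10.8000 − 1.5000·0.15 = 10.5750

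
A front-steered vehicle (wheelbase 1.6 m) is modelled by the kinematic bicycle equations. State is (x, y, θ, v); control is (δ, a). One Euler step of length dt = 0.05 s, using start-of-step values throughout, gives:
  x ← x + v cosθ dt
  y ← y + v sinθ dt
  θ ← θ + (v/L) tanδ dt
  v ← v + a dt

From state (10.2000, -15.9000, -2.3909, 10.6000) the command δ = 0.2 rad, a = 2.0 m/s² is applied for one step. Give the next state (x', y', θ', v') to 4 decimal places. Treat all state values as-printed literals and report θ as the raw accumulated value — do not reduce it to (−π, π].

(9.8125, -16.2615, -2.3238, 10.7000)

x' = 10.2000 + 10.6000·cos(-2.3909)·0.05 = 9.8125
y' = -15.9000 + 10.6000·sin(-2.3909)·0.05 = -16.2615
θ' = -2.3909 + (10.6000/1.6)·tan(0.2)·0.05 = -2.3238
v' = 10.6000 + 2.0000·0.05 = 10.7000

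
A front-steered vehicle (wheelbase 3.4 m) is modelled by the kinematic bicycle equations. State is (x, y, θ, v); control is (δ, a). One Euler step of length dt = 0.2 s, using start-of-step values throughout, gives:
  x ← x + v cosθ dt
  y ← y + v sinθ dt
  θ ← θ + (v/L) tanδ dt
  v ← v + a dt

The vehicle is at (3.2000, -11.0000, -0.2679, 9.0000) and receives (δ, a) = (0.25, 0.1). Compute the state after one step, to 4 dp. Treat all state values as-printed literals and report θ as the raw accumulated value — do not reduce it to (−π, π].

x' = 3.2000 + 9.0000·cos(-0.2679)·0.2 = 4.9358
y' = -11.0000 + 9.0000·sin(-0.2679)·0.2 = -11.4765
θ' = -0.2679 + (9.0000/3.4)·tan(0.25)·0.2 = -0.1327
v' = 9.0000 + 0.1000·0.2 = 9.0200

(4.9358, -11.4765, -0.1327, 9.0200)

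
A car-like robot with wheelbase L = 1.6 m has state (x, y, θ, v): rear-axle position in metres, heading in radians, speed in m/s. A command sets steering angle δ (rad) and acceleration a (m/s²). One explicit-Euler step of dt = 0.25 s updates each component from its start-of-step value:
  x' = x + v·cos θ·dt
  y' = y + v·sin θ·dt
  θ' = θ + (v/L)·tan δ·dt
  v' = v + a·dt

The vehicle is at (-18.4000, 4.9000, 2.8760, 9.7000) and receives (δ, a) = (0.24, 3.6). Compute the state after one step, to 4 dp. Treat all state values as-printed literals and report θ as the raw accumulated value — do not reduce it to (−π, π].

(-20.7400, 5.5365, 3.2469, 10.6000)

x' = -18.4000 + 9.7000·cos(2.8760)·0.25 = -20.7400
y' = 4.9000 + 9.7000·sin(2.8760)·0.25 = 5.5365
θ' = 2.8760 + (9.7000/1.6)·tan(0.24)·0.25 = 3.2469
v' = 9.7000 + 3.6000·0.25 = 10.6000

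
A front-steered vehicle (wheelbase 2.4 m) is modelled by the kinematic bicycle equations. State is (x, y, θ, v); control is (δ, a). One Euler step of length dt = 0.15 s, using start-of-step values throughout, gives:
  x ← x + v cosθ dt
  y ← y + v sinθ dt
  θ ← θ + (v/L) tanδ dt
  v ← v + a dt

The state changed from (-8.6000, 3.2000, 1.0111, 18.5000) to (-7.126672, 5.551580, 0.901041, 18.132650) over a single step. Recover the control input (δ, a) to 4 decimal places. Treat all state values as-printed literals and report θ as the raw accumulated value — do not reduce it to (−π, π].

a = (v'−v)/dt = (-0.367350)/0.15 = -2.4490
Δθ = θ'−θ = -0.110059;  (v·dt/L) = 18.5000·0.15/2.4 = 1.156250
tan δ = Δθ·L/(v·dt) = -0.095186  →  δ = -0.0949

δ = -0.0949, a = -2.4490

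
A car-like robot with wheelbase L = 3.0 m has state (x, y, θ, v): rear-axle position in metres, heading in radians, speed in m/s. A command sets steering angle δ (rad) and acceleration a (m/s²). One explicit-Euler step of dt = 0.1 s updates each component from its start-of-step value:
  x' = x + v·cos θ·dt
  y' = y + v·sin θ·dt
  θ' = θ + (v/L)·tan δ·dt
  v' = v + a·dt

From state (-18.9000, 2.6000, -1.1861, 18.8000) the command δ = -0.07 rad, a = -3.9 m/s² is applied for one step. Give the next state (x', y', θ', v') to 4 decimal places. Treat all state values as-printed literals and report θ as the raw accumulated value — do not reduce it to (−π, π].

x' = -18.9000 + 18.8000·cos(-1.1861)·0.1 = -18.1945
y' = 2.6000 + 18.8000·sin(-1.1861)·0.1 = 0.8574
θ' = -1.1861 + (18.8000/3.0)·tan(-0.07)·0.1 = -1.2300
v' = 18.8000 − 3.9000·0.1 = 18.4100

(-18.1945, 0.8574, -1.2300, 18.4100)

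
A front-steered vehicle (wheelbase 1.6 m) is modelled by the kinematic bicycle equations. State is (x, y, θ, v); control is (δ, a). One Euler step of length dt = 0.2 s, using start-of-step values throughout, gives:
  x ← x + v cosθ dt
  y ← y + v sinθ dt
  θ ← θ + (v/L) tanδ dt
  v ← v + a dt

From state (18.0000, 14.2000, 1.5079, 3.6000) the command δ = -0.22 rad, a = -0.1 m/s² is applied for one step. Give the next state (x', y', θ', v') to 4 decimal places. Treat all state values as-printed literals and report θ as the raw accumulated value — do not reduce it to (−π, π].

x' = 18.0000 + 3.6000·cos(1.5079)·0.2 = 18.0453
y' = 14.2000 + 3.6000·sin(1.5079)·0.2 = 14.9186
θ' = 1.5079 + (3.6000/1.6)·tan(-0.22)·0.2 = 1.4073
v' = 3.6000 − 0.1000·0.2 = 3.5800

(18.0453, 14.9186, 1.4073, 3.5800)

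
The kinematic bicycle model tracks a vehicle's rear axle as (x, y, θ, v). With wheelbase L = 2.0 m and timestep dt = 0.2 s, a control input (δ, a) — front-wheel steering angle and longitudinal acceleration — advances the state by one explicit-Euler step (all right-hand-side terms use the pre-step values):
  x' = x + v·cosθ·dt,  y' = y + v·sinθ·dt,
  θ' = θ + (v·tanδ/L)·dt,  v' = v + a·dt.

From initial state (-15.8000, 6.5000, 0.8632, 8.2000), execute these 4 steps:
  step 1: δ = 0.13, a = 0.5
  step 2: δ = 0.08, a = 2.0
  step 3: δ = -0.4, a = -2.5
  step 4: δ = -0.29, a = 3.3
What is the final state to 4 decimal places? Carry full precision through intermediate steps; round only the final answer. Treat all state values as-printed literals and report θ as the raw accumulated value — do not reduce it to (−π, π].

(-11.6244, 11.6311, 0.4244, 8.8600)

after step 1 (δ=0.13, a=0.5): (-14.733985, 7.746279, 0.970405, 8.300000)
after step 2 (δ=0.08, a=2.0): (-13.796142, 9.115969, 1.036947, 8.700000)
after step 3 (δ=-0.4, a=-2.5): (-12.910741, 10.613856, 0.669117, 8.200000)
after step 4 (δ=-0.29, a=3.3): (-11.624374, 11.631137, 0.424418, 8.860000)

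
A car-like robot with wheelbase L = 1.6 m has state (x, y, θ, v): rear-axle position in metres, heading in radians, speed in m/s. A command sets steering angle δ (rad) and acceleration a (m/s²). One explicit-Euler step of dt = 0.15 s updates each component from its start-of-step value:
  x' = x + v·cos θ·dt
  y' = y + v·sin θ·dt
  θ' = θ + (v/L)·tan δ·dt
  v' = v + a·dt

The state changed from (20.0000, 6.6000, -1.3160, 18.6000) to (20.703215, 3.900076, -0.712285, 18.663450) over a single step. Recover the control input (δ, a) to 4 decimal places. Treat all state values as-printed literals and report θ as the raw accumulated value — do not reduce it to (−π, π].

δ = 0.3333, a = 0.4230

a = (v'−v)/dt = (0.063450)/0.15 = 0.4230
Δθ = θ'−θ = 0.603715;  (v·dt/L) = 18.6000·0.15/1.6 = 1.743750
tan δ = Δθ·L/(v·dt) = 0.346216  →  δ = 0.3333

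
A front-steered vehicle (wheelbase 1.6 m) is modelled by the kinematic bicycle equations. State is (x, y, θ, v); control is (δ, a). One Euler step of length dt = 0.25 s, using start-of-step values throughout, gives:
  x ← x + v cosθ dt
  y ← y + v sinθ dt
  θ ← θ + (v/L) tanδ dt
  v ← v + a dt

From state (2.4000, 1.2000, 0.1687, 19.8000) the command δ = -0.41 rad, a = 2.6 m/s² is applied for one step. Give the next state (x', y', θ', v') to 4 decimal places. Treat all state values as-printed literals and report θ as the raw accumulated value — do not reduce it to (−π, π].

x' = 2.4000 + 19.8000·cos(0.1687)·0.25 = 7.2797
y' = 1.2000 + 19.8000·sin(0.1687)·0.25 = 2.0311
θ' = 0.1687 + (19.8000/1.6)·tan(-0.41)·0.25 = -1.1759
v' = 19.8000 + 2.6000·0.25 = 20.4500

(7.2797, 2.0311, -1.1759, 20.4500)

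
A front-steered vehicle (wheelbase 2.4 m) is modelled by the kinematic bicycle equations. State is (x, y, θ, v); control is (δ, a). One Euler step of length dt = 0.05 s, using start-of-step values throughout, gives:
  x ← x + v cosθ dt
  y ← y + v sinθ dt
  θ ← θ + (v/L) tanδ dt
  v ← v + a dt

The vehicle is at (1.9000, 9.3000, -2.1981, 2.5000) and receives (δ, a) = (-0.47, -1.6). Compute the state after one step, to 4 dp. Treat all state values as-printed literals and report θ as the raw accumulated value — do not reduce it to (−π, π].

(1.8266, 9.1988, -2.2246, 2.4200)

x' = 1.9000 + 2.5000·cos(-2.1981)·0.05 = 1.8266
y' = 9.3000 + 2.5000·sin(-2.1981)·0.05 = 9.1988
θ' = -2.1981 + (2.5000/2.4)·tan(-0.47)·0.05 = -2.2246
v' = 2.5000 − 1.6000·0.05 = 2.4200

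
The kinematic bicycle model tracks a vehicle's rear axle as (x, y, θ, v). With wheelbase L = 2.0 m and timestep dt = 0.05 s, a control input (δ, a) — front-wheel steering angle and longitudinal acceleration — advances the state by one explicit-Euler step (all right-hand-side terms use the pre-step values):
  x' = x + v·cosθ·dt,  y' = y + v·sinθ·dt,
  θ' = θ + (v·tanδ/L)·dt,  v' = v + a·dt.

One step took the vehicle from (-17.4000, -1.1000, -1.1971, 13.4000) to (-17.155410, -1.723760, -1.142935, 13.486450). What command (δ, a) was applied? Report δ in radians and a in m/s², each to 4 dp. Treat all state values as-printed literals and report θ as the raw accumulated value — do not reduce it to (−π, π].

δ = 0.1603, a = 1.7290

a = (v'−v)/dt = (0.086450)/0.05 = 1.7290
Δθ = θ'−θ = 0.054165;  (v·dt/L) = 13.4000·0.05/2.0 = 0.335000
tan δ = Δθ·L/(v·dt) = 0.161687  →  δ = 0.1603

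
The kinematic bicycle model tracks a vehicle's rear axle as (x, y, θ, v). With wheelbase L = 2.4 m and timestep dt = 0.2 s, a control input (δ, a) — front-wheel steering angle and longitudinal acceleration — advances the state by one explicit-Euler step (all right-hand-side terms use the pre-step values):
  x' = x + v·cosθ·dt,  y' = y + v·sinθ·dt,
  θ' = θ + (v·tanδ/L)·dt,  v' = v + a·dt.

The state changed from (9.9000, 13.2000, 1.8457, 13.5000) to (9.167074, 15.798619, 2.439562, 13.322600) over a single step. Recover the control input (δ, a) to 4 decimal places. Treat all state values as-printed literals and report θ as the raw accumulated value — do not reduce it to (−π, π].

δ = 0.4857, a = -0.8870

a = (v'−v)/dt = (-0.177400)/0.2 = -0.8870
Δθ = θ'−θ = 0.593862;  (v·dt/L) = 13.5000·0.2/2.4 = 1.125000
tan δ = Δθ·L/(v·dt) = 0.527877  →  δ = 0.4857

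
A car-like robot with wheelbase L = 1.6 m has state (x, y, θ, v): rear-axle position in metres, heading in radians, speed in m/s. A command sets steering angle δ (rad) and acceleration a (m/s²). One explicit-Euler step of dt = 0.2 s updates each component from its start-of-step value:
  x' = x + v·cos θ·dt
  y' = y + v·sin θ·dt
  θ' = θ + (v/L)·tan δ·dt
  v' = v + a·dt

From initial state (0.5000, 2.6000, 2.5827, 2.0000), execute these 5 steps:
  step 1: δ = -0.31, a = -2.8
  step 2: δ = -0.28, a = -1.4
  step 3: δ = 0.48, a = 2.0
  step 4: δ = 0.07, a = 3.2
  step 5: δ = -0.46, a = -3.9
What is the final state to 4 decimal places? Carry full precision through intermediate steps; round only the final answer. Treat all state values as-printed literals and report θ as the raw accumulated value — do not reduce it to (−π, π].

(-0.8667, 3.5607, 2.4038, 1.4200)

after step 1 (δ=-0.31, a=-2.8): (0.160863, 2.812099, 2.502618, 1.440000)
after step 2 (δ=-0.28, a=-1.4): (-0.070317, 2.983854, 2.450858, 1.160000)
after step 3 (δ=0.48, a=2.0): (-0.249138, 3.131662, 2.526347, 1.560000)
after step 4 (δ=0.07, a=3.2): (-0.503927, 3.311736, 2.540019, 2.200000)
after step 5 (δ=-0.46, a=-3.9): (-0.866683, 3.560750, 2.403771, 1.420000)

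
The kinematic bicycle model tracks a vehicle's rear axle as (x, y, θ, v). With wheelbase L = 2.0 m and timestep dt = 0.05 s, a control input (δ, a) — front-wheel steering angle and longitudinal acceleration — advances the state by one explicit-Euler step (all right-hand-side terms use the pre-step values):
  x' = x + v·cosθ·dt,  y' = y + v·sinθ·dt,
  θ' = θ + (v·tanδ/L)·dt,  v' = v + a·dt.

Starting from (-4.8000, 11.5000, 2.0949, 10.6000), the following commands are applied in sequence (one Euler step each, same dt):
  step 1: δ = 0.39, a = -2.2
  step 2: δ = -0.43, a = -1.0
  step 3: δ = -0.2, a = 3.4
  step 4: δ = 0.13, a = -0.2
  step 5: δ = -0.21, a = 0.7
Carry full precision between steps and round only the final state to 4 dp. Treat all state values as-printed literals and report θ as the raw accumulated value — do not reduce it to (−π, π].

after step 1 (δ=0.39, a=-2.2): (-5.065232, 11.958860, 2.203830, 10.490000)
after step 2 (δ=-0.43, a=-1.0): (-5.375522, 12.381731, 2.083556, 10.440000)
after step 3 (δ=-0.2, a=3.4): (-5.631607, 12.836598, 2.030649, 10.610000)
after step 4 (δ=0.13, a=-0.2): (-5.867051, 13.311989, 2.065327, 10.600000)
after step 5 (δ=-0.21, a=0.7): (-6.118599, 13.778491, 2.008844, 10.635000)

(-6.1186, 13.7785, 2.0088, 10.6350)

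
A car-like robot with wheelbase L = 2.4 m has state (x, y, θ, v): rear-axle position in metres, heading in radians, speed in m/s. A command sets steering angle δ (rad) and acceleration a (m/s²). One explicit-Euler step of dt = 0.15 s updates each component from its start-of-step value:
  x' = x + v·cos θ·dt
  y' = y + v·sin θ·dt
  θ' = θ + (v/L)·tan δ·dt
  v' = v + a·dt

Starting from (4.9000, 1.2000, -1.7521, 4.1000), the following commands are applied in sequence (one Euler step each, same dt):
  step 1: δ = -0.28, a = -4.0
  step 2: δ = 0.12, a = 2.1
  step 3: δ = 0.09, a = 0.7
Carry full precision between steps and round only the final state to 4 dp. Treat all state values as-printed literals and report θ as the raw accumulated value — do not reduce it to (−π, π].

(4.5270, -0.4703, -1.7779, 3.9200)

after step 1 (δ=-0.28, a=-4.0): (4.789108, 0.595080, -1.825786, 3.500000)
after step 2 (δ=0.12, a=2.1): (4.656685, 0.087056, -1.799409, 3.815000)
after step 3 (δ=0.09, a=0.7): (4.526998, -0.470305, -1.777892, 3.920000)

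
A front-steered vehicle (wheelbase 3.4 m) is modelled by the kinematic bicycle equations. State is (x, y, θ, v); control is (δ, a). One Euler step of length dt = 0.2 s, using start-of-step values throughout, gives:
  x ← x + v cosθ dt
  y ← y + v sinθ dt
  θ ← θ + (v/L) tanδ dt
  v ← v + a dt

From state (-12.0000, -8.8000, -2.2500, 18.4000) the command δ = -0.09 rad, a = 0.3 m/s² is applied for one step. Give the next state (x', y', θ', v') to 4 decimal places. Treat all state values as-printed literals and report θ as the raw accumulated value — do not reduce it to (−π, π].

(-14.3117, -11.6633, -2.3477, 18.4600)

x' = -12.0000 + 18.4000·cos(-2.2500)·0.2 = -14.3117
y' = -8.8000 + 18.4000·sin(-2.2500)·0.2 = -11.6633
θ' = -2.2500 + (18.4000/3.4)·tan(-0.09)·0.2 = -2.3477
v' = 18.4000 + 0.3000·0.2 = 18.4600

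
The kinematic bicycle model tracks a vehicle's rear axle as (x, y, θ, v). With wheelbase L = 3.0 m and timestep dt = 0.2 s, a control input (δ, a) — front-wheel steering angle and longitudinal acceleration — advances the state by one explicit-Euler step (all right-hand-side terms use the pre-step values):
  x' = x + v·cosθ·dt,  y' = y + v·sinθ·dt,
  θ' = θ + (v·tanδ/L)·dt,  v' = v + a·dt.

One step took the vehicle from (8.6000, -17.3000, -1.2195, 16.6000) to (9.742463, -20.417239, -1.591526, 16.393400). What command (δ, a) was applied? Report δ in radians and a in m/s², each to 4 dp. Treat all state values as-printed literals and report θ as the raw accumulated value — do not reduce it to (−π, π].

a = (v'−v)/dt = (-0.206600)/0.2 = -1.0330
Δθ = θ'−θ = -0.372026;  (v·dt/L) = 16.6000·0.2/3.0 = 1.106667
tan δ = Δθ·L/(v·dt) = -0.336168  →  δ = -0.3243

δ = -0.3243, a = -1.0330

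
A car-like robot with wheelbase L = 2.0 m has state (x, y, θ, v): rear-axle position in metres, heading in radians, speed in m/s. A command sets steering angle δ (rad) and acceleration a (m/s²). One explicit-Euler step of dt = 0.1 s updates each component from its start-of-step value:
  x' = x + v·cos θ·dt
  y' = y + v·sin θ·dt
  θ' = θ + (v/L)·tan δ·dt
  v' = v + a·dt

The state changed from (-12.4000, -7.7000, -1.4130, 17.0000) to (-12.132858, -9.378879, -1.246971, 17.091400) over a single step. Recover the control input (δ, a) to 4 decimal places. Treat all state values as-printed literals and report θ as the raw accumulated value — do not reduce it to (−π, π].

δ = 0.1929, a = 0.9140

a = (v'−v)/dt = (0.091400)/0.1 = 0.9140
Δθ = θ'−θ = 0.166029;  (v·dt/L) = 17.0000·0.1/2.0 = 0.850000
tan δ = Δθ·L/(v·dt) = 0.195328  →  δ = 0.1929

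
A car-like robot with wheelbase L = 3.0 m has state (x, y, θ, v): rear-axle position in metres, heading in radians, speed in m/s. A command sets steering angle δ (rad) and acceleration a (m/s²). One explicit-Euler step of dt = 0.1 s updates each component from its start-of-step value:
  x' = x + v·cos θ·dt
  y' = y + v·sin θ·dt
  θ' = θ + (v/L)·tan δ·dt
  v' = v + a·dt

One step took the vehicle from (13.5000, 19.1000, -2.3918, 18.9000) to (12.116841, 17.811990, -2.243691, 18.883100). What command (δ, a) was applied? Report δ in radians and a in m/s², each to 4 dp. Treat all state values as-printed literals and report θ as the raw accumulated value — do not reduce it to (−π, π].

δ = 0.2309, a = -0.1690

a = (v'−v)/dt = (-0.016900)/0.1 = -0.1690
Δθ = θ'−θ = 0.148109;  (v·dt/L) = 18.9000·0.1/3.0 = 0.630000
tan δ = Δθ·L/(v·dt) = 0.235094  →  δ = 0.2309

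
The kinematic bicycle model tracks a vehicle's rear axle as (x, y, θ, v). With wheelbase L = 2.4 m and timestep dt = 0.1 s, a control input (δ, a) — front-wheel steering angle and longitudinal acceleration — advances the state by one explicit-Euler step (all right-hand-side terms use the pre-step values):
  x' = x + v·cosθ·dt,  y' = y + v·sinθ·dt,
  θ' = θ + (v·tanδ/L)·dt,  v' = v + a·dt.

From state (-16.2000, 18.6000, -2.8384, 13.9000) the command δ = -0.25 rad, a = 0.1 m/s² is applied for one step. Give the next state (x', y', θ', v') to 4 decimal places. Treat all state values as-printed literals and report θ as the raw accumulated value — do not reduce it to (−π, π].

x' = -16.2000 + 13.9000·cos(-2.8384)·0.1 = -17.5266
y' = 18.6000 + 13.9000·sin(-2.8384)·0.1 = 18.1850
θ' = -2.8384 + (13.9000/2.4)·tan(-0.25)·0.1 = -2.9863
v' = 13.9000 + 0.1000·0.1 = 13.9100

(-17.5266, 18.1850, -2.9863, 13.9100)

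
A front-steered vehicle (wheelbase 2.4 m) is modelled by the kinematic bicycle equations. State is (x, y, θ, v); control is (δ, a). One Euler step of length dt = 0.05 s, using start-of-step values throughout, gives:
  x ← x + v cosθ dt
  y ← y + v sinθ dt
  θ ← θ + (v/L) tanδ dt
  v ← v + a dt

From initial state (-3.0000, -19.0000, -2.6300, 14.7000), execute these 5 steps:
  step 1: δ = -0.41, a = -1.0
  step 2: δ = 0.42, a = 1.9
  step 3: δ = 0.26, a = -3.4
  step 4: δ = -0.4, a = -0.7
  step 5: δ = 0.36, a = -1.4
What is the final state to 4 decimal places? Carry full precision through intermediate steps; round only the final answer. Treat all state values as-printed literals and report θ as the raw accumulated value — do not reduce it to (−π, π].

after step 1 (δ=-0.41, a=-1.0): (-3.640895, -19.359831, -2.763106, 14.650000)
after step 2 (δ=0.42, a=1.9): (-4.321552, -19.630501, -2.626808, 14.745000)
after step 3 (δ=0.26, a=-3.4): (-4.963254, -19.993484, -2.545090, 14.575000)
after step 4 (δ=-0.4, a=-0.7): (-5.566152, -20.402861, -2.673469, 14.540000)
after step 5 (δ=0.36, a=-1.4): (-6.214939, -20.730893, -2.559450, 14.470000)

(-6.2149, -20.7309, -2.5595, 14.4700)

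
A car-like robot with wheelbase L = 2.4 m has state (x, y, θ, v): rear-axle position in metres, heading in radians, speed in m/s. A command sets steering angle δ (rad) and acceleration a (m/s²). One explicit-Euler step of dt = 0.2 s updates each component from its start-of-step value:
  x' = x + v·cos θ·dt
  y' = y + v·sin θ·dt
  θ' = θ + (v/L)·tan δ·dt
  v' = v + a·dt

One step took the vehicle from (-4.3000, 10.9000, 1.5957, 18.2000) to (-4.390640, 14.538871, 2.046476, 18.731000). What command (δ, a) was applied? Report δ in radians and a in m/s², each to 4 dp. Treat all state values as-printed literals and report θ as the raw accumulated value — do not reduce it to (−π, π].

a = (v'−v)/dt = (0.531000)/0.2 = 2.6550
Δθ = θ'−θ = 0.450776;  (v·dt/L) = 18.2000·0.2/2.4 = 1.516667
tan δ = Δθ·L/(v·dt) = 0.297215  →  δ = 0.2889

δ = 0.2889, a = 2.6550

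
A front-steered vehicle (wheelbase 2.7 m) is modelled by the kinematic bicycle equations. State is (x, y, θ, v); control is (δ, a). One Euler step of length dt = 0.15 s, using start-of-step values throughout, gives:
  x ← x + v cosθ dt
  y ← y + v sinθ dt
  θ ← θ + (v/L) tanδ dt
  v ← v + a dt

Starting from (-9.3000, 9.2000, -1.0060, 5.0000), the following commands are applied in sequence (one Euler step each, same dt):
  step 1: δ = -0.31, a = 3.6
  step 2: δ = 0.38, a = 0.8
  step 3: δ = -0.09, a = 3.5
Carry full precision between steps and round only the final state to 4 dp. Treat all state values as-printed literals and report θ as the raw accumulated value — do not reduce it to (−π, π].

after step 1 (δ=-0.31, a=3.6): (-8.898567, 8.566477, -1.094980, 5.540000)
after step 2 (δ=0.38, a=0.8): (-8.517916, 7.827785, -0.972050, 5.660000)
after step 3 (δ=-0.09, a=3.5): (-8.039413, 7.126475, -1.000426, 6.185000)

(-8.0394, 7.1265, -1.0004, 6.1850)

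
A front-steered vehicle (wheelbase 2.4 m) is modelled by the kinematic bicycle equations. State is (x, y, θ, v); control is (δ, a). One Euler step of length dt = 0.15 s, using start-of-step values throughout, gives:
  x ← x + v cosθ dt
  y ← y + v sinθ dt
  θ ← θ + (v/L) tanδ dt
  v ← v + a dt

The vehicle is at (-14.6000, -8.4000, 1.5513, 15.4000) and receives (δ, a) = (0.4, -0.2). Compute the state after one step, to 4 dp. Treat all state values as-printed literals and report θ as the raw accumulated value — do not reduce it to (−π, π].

x' = -14.6000 + 15.4000·cos(1.5513)·0.15 = -14.5550
y' = -8.4000 + 15.4000·sin(1.5513)·0.15 = -6.0904
θ' = 1.5513 + (15.4000/2.4)·tan(0.4)·0.15 = 1.9582
v' = 15.4000 − 0.2000·0.15 = 15.3700

(-14.5550, -6.0904, 1.9582, 15.3700)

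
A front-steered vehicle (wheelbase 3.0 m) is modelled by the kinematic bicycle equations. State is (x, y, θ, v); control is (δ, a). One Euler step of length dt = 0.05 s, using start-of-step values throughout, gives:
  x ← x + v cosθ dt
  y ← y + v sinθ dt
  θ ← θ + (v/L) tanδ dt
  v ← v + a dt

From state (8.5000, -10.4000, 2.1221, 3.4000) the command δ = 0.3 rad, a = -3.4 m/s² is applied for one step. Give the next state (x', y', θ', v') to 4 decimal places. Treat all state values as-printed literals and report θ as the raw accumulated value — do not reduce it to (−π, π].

(8.4110, -10.2552, 2.1396, 3.2300)

x' = 8.5000 + 3.4000·cos(2.1221)·0.05 = 8.4110
y' = -10.4000 + 3.4000·sin(2.1221)·0.05 = -10.2552
θ' = 2.1221 + (3.4000/3.0)·tan(0.3)·0.05 = 2.1396
v' = 3.4000 − 3.4000·0.05 = 3.2300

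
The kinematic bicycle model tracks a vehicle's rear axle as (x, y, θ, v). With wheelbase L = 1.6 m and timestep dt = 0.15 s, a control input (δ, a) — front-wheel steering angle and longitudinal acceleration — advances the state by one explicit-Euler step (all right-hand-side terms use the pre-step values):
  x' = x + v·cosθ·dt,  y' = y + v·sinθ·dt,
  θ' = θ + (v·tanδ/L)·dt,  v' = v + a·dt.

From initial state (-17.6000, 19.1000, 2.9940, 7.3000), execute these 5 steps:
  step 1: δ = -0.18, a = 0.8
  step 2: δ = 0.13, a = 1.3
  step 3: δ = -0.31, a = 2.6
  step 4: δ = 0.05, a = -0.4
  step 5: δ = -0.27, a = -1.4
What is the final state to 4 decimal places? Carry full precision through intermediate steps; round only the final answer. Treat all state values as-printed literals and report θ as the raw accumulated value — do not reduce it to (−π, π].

after step 1 (δ=-0.18, a=0.8): (-18.683095, 19.261028, 2.869465, 7.420000)
after step 2 (δ=0.13, a=1.3): (-19.755138, 19.560182, 2.960409, 7.615000)
after step 3 (δ=-0.31, a=2.6): (-20.878691, 19.766009, 2.731725, 8.005000)
after step 4 (δ=0.05, a=-0.4): (-21.979987, 20.244493, 2.769280, 7.945000)
after step 5 (δ=-0.27, a=-1.4): (-23.090088, 20.678017, 2.563138, 7.735000)

(-23.0901, 20.6780, 2.5631, 7.7350)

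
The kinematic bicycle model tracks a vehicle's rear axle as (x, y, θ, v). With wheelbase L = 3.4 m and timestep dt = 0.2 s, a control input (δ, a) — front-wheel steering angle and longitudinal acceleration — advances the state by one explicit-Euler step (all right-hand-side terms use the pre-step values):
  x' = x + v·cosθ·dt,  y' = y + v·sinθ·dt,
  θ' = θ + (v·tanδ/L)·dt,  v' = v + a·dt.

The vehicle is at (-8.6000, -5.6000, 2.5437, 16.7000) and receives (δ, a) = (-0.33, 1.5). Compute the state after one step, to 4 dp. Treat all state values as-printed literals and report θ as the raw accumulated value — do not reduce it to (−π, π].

(-11.3606, -3.7199, 2.2072, 17.0000)

x' = -8.6000 + 16.7000·cos(2.5437)·0.2 = -11.3606
y' = -5.6000 + 16.7000·sin(2.5437)·0.2 = -3.7199
θ' = 2.5437 + (16.7000/3.4)·tan(-0.33)·0.2 = 2.2072
v' = 16.7000 + 1.5000·0.2 = 17.0000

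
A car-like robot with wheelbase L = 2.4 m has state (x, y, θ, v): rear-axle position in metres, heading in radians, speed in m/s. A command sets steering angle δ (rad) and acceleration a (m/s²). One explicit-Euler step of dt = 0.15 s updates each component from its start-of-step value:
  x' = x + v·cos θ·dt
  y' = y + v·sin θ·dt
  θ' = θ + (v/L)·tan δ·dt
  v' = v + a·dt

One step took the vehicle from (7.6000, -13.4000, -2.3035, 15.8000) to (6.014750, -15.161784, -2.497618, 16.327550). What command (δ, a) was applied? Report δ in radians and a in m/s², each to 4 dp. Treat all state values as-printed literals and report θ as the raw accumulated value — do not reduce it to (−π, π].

a = (v'−v)/dt = (0.527550)/0.15 = 3.5170
Δθ = θ'−θ = -0.194118;  (v·dt/L) = 15.8000·0.15/2.4 = 0.987500
tan δ = Δθ·L/(v·dt) = -0.196575  →  δ = -0.1941

δ = -0.1941, a = 3.5170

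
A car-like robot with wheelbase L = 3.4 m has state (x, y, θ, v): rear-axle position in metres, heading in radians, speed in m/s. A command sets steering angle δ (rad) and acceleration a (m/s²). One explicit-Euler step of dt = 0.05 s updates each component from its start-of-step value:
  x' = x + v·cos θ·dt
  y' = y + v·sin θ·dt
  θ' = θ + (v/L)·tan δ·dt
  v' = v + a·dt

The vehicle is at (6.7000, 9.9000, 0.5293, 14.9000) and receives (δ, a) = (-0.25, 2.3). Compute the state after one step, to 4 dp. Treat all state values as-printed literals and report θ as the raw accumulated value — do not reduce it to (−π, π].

(7.3431, 10.2762, 0.4734, 15.0150)

x' = 6.7000 + 14.9000·cos(0.5293)·0.05 = 7.3431
y' = 9.9000 + 14.9000·sin(0.5293)·0.05 = 10.2762
θ' = 0.5293 + (14.9000/3.4)·tan(-0.25)·0.05 = 0.4734
v' = 14.9000 + 2.3000·0.05 = 15.0150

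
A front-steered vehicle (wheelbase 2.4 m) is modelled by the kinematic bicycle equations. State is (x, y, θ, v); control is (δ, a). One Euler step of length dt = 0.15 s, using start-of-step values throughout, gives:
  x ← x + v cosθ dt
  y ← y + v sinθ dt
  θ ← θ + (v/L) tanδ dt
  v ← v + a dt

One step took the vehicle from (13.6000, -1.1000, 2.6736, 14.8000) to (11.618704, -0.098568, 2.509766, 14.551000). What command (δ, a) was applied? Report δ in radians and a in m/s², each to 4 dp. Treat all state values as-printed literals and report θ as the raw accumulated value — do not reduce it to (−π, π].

δ = -0.1753, a = -1.6600

a = (v'−v)/dt = (-0.249000)/0.15 = -1.6600
Δθ = θ'−θ = -0.163834;  (v·dt/L) = 14.8000·0.15/2.4 = 0.925000
tan δ = Δθ·L/(v·dt) = -0.177118  →  δ = -0.1753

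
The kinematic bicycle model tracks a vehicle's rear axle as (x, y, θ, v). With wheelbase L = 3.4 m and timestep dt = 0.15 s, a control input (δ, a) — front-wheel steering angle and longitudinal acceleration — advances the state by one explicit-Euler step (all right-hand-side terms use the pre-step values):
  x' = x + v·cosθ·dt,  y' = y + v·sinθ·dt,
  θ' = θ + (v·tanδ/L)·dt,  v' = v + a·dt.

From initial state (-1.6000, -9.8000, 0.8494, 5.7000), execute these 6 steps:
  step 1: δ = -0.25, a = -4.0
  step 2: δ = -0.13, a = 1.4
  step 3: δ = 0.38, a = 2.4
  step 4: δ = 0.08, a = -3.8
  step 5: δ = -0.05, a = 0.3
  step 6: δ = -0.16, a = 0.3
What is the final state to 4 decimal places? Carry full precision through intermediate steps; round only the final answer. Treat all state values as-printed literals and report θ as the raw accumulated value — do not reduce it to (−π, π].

(1.6454, -6.2640, 0.8215, 5.1900)

after step 1 (δ=-0.25, a=-4.0): (-1.035329, -9.157994, 0.785189, 5.100000)
after step 2 (δ=-0.13, a=1.4): (-0.494279, -8.617170, 0.755773, 5.310000)
after step 3 (δ=0.38, a=2.4): (0.085367, -8.070890, 0.849341, 5.670000)
after step 4 (δ=0.08, a=-3.8): (0.647103, -7.432295, 0.869396, 5.100000)
after step 5 (δ=-0.05, a=0.3): (1.140749, -6.847882, 0.858137, 5.145000)
after step 6 (δ=-0.16, a=0.3): (1.645356, -6.263956, 0.821506, 5.190000)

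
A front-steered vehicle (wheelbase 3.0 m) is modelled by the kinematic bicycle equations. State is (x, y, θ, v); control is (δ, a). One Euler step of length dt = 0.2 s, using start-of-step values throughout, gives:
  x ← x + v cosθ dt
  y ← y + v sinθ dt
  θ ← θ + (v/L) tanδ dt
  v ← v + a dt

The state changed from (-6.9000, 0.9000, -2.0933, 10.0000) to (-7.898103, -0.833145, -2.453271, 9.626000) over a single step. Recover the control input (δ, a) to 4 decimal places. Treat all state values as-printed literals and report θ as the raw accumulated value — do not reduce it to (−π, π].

a = (v'−v)/dt = (-0.374000)/0.2 = -1.8700
Δθ = θ'−θ = -0.359971;  (v·dt/L) = 10.0000·0.2/3.0 = 0.666667
tan δ = Δθ·L/(v·dt) = -0.539956  →  δ = -0.4951

δ = -0.4951, a = -1.8700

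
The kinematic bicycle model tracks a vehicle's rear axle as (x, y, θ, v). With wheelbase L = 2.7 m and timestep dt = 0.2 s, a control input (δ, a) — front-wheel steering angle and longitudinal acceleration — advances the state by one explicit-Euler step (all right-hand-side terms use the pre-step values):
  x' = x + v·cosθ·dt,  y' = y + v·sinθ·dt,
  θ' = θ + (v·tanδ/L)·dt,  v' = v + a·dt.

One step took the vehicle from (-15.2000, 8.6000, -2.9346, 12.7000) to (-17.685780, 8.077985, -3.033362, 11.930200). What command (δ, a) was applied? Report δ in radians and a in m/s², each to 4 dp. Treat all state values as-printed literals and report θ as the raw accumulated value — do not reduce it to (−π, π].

δ = -0.1046, a = -3.8490

a = (v'−v)/dt = (-0.769800)/0.2 = -3.8490
Δθ = θ'−θ = -0.098762;  (v·dt/L) = 12.7000·0.2/2.7 = 0.940741
tan δ = Δθ·L/(v·dt) = -0.104983  →  δ = -0.1046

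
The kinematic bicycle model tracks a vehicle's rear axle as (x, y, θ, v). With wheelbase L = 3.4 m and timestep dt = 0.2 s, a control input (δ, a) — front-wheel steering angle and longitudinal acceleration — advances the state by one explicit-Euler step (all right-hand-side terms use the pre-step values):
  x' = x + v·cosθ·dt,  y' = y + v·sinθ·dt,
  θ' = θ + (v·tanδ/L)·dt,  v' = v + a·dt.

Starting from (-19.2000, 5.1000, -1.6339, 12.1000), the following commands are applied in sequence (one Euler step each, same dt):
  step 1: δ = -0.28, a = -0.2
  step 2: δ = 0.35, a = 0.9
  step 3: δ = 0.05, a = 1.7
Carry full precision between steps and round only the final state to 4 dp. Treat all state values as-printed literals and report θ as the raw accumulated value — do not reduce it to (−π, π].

(-20.0124, -2.0891, -1.5436, 12.5800)

after step 1 (δ=-0.28, a=-0.2): (-19.352610, 2.684817, -1.838571, 12.060000)
after step 2 (δ=0.35, a=0.9): (-19.990791, 0.358775, -1.579616, 12.240000)
after step 3 (δ=0.05, a=1.7): (-20.012380, -2.089129, -1.543585, 12.580000)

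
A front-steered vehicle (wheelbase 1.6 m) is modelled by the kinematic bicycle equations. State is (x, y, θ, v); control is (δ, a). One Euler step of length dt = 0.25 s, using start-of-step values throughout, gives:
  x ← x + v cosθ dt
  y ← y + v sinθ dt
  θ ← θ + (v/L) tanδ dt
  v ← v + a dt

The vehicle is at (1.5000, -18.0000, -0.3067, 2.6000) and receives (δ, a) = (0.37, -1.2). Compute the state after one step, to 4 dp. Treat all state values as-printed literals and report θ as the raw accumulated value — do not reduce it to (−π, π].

(2.1197, -18.1962, -0.1491, 2.3000)

x' = 1.5000 + 2.6000·cos(-0.3067)·0.25 = 2.1197
y' = -18.0000 + 2.6000·sin(-0.3067)·0.25 = -18.1962
θ' = -0.3067 + (2.6000/1.6)·tan(0.37)·0.25 = -0.1491
v' = 2.6000 − 1.2000·0.25 = 2.3000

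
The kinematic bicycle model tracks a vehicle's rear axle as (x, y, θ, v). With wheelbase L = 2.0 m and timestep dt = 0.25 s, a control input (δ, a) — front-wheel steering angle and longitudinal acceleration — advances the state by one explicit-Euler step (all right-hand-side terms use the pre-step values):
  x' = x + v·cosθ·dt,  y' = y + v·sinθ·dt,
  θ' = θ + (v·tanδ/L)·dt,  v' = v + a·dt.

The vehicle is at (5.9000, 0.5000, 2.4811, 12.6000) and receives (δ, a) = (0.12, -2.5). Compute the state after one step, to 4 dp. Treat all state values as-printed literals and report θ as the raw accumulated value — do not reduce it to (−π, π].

x' = 5.9000 + 12.6000·cos(2.4811)·0.25 = 3.4125
y' = 0.5000 + 12.6000·sin(2.4811)·0.25 = 2.4325
θ' = 2.4811 + (12.6000/2.0)·tan(0.12)·0.25 = 2.6710
v' = 12.6000 − 2.5000·0.25 = 11.9750

(3.4125, 2.4325, 2.6710, 11.9750)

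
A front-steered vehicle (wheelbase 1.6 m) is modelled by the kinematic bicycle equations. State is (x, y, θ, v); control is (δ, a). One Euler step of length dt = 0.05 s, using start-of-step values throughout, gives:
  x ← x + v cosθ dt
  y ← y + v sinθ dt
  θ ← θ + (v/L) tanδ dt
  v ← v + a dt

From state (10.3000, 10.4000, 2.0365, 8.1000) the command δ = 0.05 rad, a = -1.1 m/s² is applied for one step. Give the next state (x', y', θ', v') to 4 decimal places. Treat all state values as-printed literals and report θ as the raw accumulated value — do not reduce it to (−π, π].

x' = 10.3000 + 8.1000·cos(2.0365)·0.05 = 10.1181
y' = 10.4000 + 8.1000·sin(2.0365)·0.05 = 10.7619
θ' = 2.0365 + (8.1000/1.6)·tan(0.05)·0.05 = 2.0492
v' = 8.1000 − 1.1000·0.05 = 8.0450

(10.1181, 10.7619, 2.0492, 8.0450)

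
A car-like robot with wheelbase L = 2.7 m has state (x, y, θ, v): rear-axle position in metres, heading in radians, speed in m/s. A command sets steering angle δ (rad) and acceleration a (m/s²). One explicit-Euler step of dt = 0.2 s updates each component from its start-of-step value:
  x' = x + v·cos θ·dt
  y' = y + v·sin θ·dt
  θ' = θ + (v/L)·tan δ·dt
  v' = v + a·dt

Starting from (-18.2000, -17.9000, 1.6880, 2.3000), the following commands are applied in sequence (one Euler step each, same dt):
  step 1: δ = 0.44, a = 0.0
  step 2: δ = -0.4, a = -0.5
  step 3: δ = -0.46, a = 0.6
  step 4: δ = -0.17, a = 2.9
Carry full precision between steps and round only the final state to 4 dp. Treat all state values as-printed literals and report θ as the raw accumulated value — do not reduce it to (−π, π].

after step 1 (δ=0.44, a=0.0): (-18.253790, -17.443156, 1.768207, 2.300000)
after step 2 (δ=-0.4, a=-0.5): (-18.344011, -16.992090, 1.696176, 2.200000)
after step 3 (δ=-0.46, a=0.6): (-18.399033, -16.555544, 1.615436, 2.320000)
after step 4 (δ=-0.17, a=2.9): (-18.419739, -16.092006, 1.585936, 2.900000)

(-18.4197, -16.0920, 1.5859, 2.9000)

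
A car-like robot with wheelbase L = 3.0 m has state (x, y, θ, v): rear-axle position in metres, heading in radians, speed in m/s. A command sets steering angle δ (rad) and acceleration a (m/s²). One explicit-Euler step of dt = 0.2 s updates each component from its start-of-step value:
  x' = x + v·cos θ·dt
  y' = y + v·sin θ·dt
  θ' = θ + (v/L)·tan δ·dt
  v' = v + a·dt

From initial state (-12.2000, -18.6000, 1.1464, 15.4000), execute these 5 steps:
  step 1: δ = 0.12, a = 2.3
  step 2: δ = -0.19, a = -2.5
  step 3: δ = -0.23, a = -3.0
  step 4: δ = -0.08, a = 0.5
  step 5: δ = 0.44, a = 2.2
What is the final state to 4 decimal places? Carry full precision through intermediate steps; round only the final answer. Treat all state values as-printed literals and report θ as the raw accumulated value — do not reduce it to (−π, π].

after step 1 (δ=0.12, a=2.3): (-10.931746, -15.793235, 1.270195, 15.860000)
after step 2 (δ=-0.19, a=-2.5): (-9.992533, -12.763472, 1.066849, 15.360000)
after step 3 (δ=-0.23, a=-3.0): (-8.509107, -10.073373, 0.827086, 14.760000)
after step 4 (δ=-0.08, a=0.5): (-6.510534, -7.900815, 0.748197, 14.860000)
after step 5 (δ=0.44, a=2.2): (-4.332306, -5.878907, 1.214584, 15.300000)

(-4.3323, -5.8789, 1.2146, 15.3000)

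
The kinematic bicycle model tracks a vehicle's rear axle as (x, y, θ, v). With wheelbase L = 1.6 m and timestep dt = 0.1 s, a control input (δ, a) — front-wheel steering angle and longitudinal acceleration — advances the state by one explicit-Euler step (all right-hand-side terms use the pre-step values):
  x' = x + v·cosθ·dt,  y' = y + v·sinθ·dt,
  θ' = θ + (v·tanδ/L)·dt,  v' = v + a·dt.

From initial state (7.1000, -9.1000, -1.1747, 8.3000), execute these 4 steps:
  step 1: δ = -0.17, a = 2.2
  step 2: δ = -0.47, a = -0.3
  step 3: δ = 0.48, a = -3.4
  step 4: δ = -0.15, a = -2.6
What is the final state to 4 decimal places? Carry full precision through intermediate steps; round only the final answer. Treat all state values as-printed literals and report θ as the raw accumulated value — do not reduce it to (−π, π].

after step 1 (δ=-0.17, a=2.2): (7.420230, -9.865737, -1.263747, 8.520000)
after step 2 (δ=-0.47, a=-0.3): (7.677745, -10.677888, -1.534239, 8.490000)
after step 3 (δ=0.48, a=-3.4): (7.708776, -11.526321, -1.257990, 8.150000)
after step 4 (δ=-0.15, a=-2.6): (7.959576, -12.301772, -1.334974, 7.890000)

(7.9596, -12.3018, -1.3350, 7.8900)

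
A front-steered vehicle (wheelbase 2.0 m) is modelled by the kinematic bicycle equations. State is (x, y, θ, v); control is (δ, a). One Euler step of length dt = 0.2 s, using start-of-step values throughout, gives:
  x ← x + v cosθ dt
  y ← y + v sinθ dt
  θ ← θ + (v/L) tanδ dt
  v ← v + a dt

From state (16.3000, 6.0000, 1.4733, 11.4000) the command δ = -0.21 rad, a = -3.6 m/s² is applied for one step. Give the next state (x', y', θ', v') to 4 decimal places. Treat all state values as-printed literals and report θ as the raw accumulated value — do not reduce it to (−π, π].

x' = 16.3000 + 11.4000·cos(1.4733)·0.2 = 16.5219
y' = 6.0000 + 11.4000·sin(1.4733)·0.2 = 8.2692
θ' = 1.4733 + (11.4000/2.0)·tan(-0.21)·0.2 = 1.2303
v' = 11.4000 − 3.6000·0.2 = 10.6800

(16.5219, 8.2692, 1.2303, 10.6800)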